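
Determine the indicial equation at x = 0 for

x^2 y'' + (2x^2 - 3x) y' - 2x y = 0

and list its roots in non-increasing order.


Divide by x^2 to reach normal form y'' + P_1(x) y' + P_2(x) y = 0 with P_1(x) = 2 - 3/x and P_2(x) = -2/x.
x = 0 is a singular point because the y'-coefficient 2 - 3/x has a pole at x = 0 and the y-coefficient -2/x has a pole at x = 0.
It is a regular singular point because x P_1(x) = p(x) = 2x - 3 and x^2 P_2(x) = q(x) = -2x are polynomials, hence analytic at x = 0.
p(0) = -3,  q(0) = 0.
Indicial equation: r(r-1) + p(0) r + q(0) = 0, i.e. r^2 + (p(0) - 1) r + q(0) = 0, i.e. r^2 - 4 r = 0.
Discriminant: (-4)^2 - 4(0) = 16, so r = (4 ± 4)/2.
Solving: r_1 = 4, r_2 = 0.

indicial: r^2 - 4 r = 0; roots r_1 = 4, r_2 = 0


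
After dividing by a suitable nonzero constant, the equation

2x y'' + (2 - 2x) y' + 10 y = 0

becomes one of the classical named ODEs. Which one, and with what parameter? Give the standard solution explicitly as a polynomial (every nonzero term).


All three coefficients share the factor 2; dividing through by 2 gives  x y'' + (1 - x) y' + 5 y = 0.
This matches the Laguerre equation x y'' + (1 - x) y' + n y = 0 with n = 5; the polynomial solution is L_5(x).
With y = sum_k a_k x^k, matching x^k gives (k+1)k a_{k+1} + (k+1) a_{k+1} - k a_k + n a_k = 0, i.e. (k+1)^2 a_{k+1} = (k - n) a_k = (k - 5) a_k. The right side vanishes at k = 5, so the series terminates at degree 5.
Standard normalization L_n(0) = 1 gives a_0 = 1. Work upward with a_{k+1} = (k - 5) a_k / (k+1)^2:
  a_1 = (0 - 5)(1) / 1^2 = -5/1 = -5
  a_2 = (1 - 5)(-5) / 2^2 = 20/4 = 5
  a_3 = (2 - 5)(5) / 3^2 = -15/9 = -5/3
  a_4 = (3 - 5)(-5/3) / 4^2 = (10/3)/16 = 5/24
  a_5 = (4 - 5)(5/24) / 5^2 = (-5/24)/25 = -1/120
Hence L_5(x) = -x^5/120 + 5 x^4/24 - 5 x^3/3 + 5 x^2 - 5 x + 1.

L_5(x); series = -x^5/120 + 5 x^4/24 - 5 x^3/3 + 5 x^2 - 5 x + 1


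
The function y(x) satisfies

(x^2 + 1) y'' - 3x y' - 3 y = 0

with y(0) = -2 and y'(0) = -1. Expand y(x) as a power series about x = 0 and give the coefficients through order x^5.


Ansatz: y(x) = sum_{n>=0} a_n x^n, so y'(x) = sum_{n>=1} n a_n x^(n-1) and y''(x) = sum_{n>=2} n(n-1) a_n x^(n-2).
Substitute into P(x) y'' + Q(x) y' + R(x) y = 0 with P(x) = x^2 + 1, Q(x) = -3x, R(x) = -3, and match powers of x.
Initial conditions: a_0 = -2, a_1 = -1.
Setting the coefficient of each power of x to zero and solving order by order (substituting the coefficients already found):
  x^0: 2 a_2 - 3 a_0 = 0  ->  2 a_2 = 3 a_0 = -6  ->  a_2 = -3
  x^1: 6 a_3 - 6 a_1 = 0  ->  6 a_3 = 6 a_1 = -6  ->  a_3 = -1
  x^2: 12 a_4 - 7 a_2 = 0  ->  12 a_4 = 7 a_2 = -21  ->  a_4 = -7/4
  x^3: 20 a_5 - 6 a_3 = 0  ->  20 a_5 = 6 a_3 = -6  ->  a_5 = -3/10
Truncated series: y(x) = -2 - x - 3 x^2 - x^3 - (7/4) x^4 - (3/10) x^5 + O(x^6).

a_0 = -2; a_1 = -1; a_2 = -3; a_3 = -1; a_4 = -7/4; a_5 = -3/10


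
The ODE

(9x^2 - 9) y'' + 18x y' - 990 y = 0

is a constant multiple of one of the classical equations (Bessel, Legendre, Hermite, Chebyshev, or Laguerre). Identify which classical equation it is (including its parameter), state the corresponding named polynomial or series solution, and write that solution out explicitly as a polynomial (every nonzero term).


All three coefficients share the factor -9; dividing through by -9 gives  (1 - x^2) y'' - 2x y' + 110 y = 0.
This matches the Legendre equation (1 - x^2) y'' - 2x y' + n(n+1) y = 0 (note the -2x y' term) with n(n+1) = 110, so n = 10; the polynomial solution is P_10(x).
With y = sum_k a_k x^k, matching x^k gives (k+2)(k+1) a_{k+2} = [k(k+1) - n(n+1)] a_k = (k - 10)(k + 11) a_k. The right side vanishes at k = 10, so the series with the parity of 10 terminates at degree 10.
Standard normalization (P_n(1) = 1): leading coefficient (2n)!/(2^n (n!)^2) = 2432902008176640000/(1024*13168189440000) = 46189/256, so a_10 = 46189/256. Work downward with a_k = (k+1)(k+2) a_{k+2} / ((k - 10)(k + 11)):
  a_8 = (9)(10)(46189/256) / ((8 - 10)(8 + 11)) = (2078505/128)/(-38) = -109395/256
  a_6 = (7)(8)(-109395/256) / ((6 - 10)(6 + 11)) = (-765765/32)/(-68) = 45045/128
  a_4 = (5)(6)(45045/128) / ((4 - 10)(4 + 11)) = (675675/64)/(-90) = -15015/128
  a_2 = (3)(4)(-15015/128) / ((2 - 10)(2 + 11)) = (-45045/32)/(-104) = 3465/256
  a_0 = (1)(2)(3465/256) / ((0 - 10)(0 + 11)) = (3465/128)/(-110) = -63/256
Hence P_10(x) = 46189 x^10/256 - 109395 x^8/256 + 45045 x^6/128 - 15015 x^4/128 + 3465 x^2/256 - 63/256.

P_10(x); series = 46189 x^10/256 - 109395 x^8/256 + 45045 x^6/128 - 15015 x^4/128 + 3465 x^2/256 - 63/256


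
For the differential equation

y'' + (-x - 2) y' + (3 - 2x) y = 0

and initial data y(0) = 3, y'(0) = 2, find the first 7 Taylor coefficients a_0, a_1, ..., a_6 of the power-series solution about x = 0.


Ansatz: y(x) = sum_{n>=0} a_n x^n, so y'(x) = sum_{n>=1} n a_n x^(n-1) and y''(x) = sum_{n>=2} n(n-1) a_n x^(n-2).
Substitute into P(x) y'' + Q(x) y' + R(x) y = 0 with P(x) = 1, Q(x) = -x - 2, R(x) = 3 - 2x, and match powers of x.
Initial conditions: a_0 = 3, a_1 = 2.
Setting the coefficient of each power of x to zero and solving order by order (substituting the coefficients already found):
  x^0: 2 a_2 - 2 a_1 + 3 a_0 = 0  ->  2 a_2 = 2 a_1 - 3 a_0 = -5  ->  a_2 = -5/2
  x^1: 6 a_3 - 4 a_2 + 2 a_1 - 2 a_0 = 0  ->  6 a_3 = 4 a_2 - 2 a_1 + 2 a_0 = -8  ->  a_3 = -4/3
  x^2: 12 a_4 - 6 a_3 + a_2 - 2 a_1 = 0  ->  12 a_4 = 6 a_3 - a_2 + 2 a_1 = -3/2  ->  a_4 = -1/8
  x^3: 20 a_5 - 8 a_4 - 2 a_2 = 0  ->  20 a_5 = 8 a_4 + 2 a_2 = -6  ->  a_5 = -3/10
  x^4: 30 a_6 - 10 a_5 - a_4 - 2 a_3 = 0  ->  30 a_6 = 10 a_5 + a_4 + 2 a_3 = -139/24  ->  a_6 = -139/720
Truncated series: y(x) = 3 + 2 x - (5/2) x^2 - (4/3) x^3 - (1/8) x^4 - (3/10) x^5 - (139/720) x^6 + O(x^7).

a_0 = 3; a_1 = 2; a_2 = -5/2; a_3 = -4/3; a_4 = -1/8; a_5 = -3/10; a_6 = -139/720


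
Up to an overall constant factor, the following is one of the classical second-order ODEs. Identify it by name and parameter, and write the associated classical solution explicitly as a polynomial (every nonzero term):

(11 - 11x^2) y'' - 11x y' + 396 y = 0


All three coefficients share the factor 11; dividing through by 11 gives  (1 - x^2) y'' - x y' + 36 y = 0.
This matches the Chebyshev equation (1 - x^2) y'' - x y' + n^2 y = 0 (note the -x y' term, not -2x y') with n^2 = 36, so n = 6; the polynomial solution is T_6(x).
With y = sum_k a_k x^k, matching x^k gives (k+2)(k+1) a_{k+2} = (k^2 - n^2) a_k = (k - 6)(k + 6) a_k. The right side vanishes at k = 6, so the series with the parity of 6 terminates at degree 6.
Standard normalization: leading coefficient of T_n is 2^(n-1), so a_6 = 2^5 = 32. Work downward with a_k = (k+1)(k+2) a_{k+2} / ((k - 6)(k + 6)):
  a_4 = (5)(6)(32) / ((4 - 6)(4 + 6)) = 960/(-20) = -48
  a_2 = (3)(4)(-48) / ((2 - 6)(2 + 6)) = -576/(-32) = 18
  a_0 = (1)(2)(18) / ((0 - 6)(0 + 6)) = 36/(-36) = -1
Hence T_6(x) = 32 x^6 - 48 x^4 + 18 x^2 - 1.

T_6(x); series = 32 x^6 - 48 x^4 + 18 x^2 - 1


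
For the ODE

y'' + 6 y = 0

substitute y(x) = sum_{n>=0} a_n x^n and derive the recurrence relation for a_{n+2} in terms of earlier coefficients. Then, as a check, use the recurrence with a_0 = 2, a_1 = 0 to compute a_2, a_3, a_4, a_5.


Substitute y = sum_n a_n x^n into y'' + (const) y = 0.
y''(x) = sum_{n>=0} (n+2)(n+1) a_{n+2} x^n.
The ODE becomes sum_n [(n+2)(n+1) a_{n+2} + 6 a_n] x^n = 0.
Setting each coefficient to zero gives the recurrence:
  (n+2)(n+1) a_{n+2} + 6 a_n = 0,
  a_{n+2} = -6 / ((n+1)(n+2)) a_n.

Check with a_0 = 2, a_1 = 0 (apply the recurrence for n = 0, 1, 2, 3): a_0 = 2, a_1 = 0, a_2 = -6, a_3 = 0, a_4 = 3, a_5 = 0.

a_{n+2} = -6/((n+1)(n+2)) * a_n; check: a_0 = 2, a_1 = 0, a_2 = -6, a_3 = 0, a_4 = 3, a_5 = 0


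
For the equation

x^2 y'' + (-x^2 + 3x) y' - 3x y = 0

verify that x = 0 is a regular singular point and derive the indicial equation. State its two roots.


Divide by x^2 to reach normal form y'' + P_1(x) y' + P_2(x) y = 0 with P_1(x) = -1 + 3/x and P_2(x) = -3/x.
x = 0 is a singular point because the y'-coefficient -1 + 3/x has a pole at x = 0 and the y-coefficient -3/x has a pole at x = 0.
It is a regular singular point because x P_1(x) = p(x) = 3 - x and x^2 P_2(x) = q(x) = -3x are polynomials, hence analytic at x = 0.
p(0) = 3,  q(0) = 0.
Indicial equation: r(r-1) + p(0) r + q(0) = 0, i.e. r^2 + (p(0) - 1) r + q(0) = 0, i.e. r^2 + 2 r = 0.
Discriminant: (2)^2 - 4(0) = 4, so r = (-2 ± 2)/2.
Solving: r_1 = 0, r_2 = -2.

indicial: r^2 + 2 r = 0; roots r_1 = 0, r_2 = -2


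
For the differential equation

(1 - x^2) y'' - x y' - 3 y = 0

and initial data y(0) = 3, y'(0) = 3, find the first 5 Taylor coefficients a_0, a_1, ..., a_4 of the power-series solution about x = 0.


Ansatz: y(x) = sum_{n>=0} a_n x^n, so y'(x) = sum_{n>=1} n a_n x^(n-1) and y''(x) = sum_{n>=2} n(n-1) a_n x^(n-2).
Substitute into P(x) y'' + Q(x) y' + R(x) y = 0 with P(x) = 1 - x^2, Q(x) = -x, R(x) = -3, and match powers of x.
Initial conditions: a_0 = 3, a_1 = 3.
Setting the coefficient of each power of x to zero and solving order by order (substituting the coefficients already found):
  x^0: 2 a_2 - 3 a_0 = 0  ->  2 a_2 = 3 a_0 = 9  ->  a_2 = 9/2
  x^1: 6 a_3 - 4 a_1 = 0  ->  6 a_3 = 4 a_1 = 12  ->  a_3 = 2
  x^2: 12 a_4 - 7 a_2 = 0  ->  12 a_4 = 7 a_2 = 63/2  ->  a_4 = 21/8
Truncated series: y(x) = 3 + 3 x + (9/2) x^2 + 2 x^3 + (21/8) x^4 + O(x^5).

a_0 = 3; a_1 = 3; a_2 = 9/2; a_3 = 2; a_4 = 21/8


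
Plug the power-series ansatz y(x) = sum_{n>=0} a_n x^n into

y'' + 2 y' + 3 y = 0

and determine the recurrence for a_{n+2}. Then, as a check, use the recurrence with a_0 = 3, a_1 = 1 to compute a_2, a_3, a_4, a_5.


Substitute y = sum_n a_n x^n.
y''(x) has coefficient (n+2)(n+1) a_{n+2} at x^n;
2 y'(x) has coefficient 2 (n+1) a_{n+1} at x^n;
3 y(x) has coefficient 3 a_n at x^n.
Matching x^n: (n+2)(n+1) a_{n+2} + 2 (n+1) a_{n+1} + 3 a_n = 0.
Thus a_{n+2} = [-2 (n+1) a_{n+1} - 3 a_n] / ((n+1)(n+2)).

Check with a_0 = 3, a_1 = 1 (apply the recurrence for n = 0, 1, 2, 3): a_0 = 3, a_1 = 1, a_2 = -11/2, a_3 = 19/6, a_4 = -5/24, a_5 = -47/120.

a_(n+2) = [-2 (n+1) a_(n+1) - 3 a_n] / ((n+1)(n+2)); check: a_0 = 3, a_1 = 1, a_2 = -11/2, a_3 = 19/6, a_4 = -5/24, a_5 = -47/120


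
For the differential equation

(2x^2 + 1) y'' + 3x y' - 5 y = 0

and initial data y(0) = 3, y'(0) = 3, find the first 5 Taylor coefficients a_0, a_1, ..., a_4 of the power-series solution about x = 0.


Ansatz: y(x) = sum_{n>=0} a_n x^n, so y'(x) = sum_{n>=1} n a_n x^(n-1) and y''(x) = sum_{n>=2} n(n-1) a_n x^(n-2).
Substitute into P(x) y'' + Q(x) y' + R(x) y = 0 with P(x) = 2x^2 + 1, Q(x) = 3x, R(x) = -5, and match powers of x.
Initial conditions: a_0 = 3, a_1 = 3.
Setting the coefficient of each power of x to zero and solving order by order (substituting the coefficients already found):
  x^0: 2 a_2 - 5 a_0 = 0  ->  2 a_2 = 5 a_0 = 15  ->  a_2 = 15/2
  x^1: 6 a_3 - 2 a_1 = 0  ->  6 a_3 = 2 a_1 = 6  ->  a_3 = 1
  x^2: 12 a_4 + 5 a_2 = 0  ->  12 a_4 = -5 a_2 = -75/2  ->  a_4 = -25/8
Truncated series: y(x) = 3 + 3 x + (15/2) x^2 + x^3 - (25/8) x^4 + O(x^5).

a_0 = 3; a_1 = 3; a_2 = 15/2; a_3 = 1; a_4 = -25/8


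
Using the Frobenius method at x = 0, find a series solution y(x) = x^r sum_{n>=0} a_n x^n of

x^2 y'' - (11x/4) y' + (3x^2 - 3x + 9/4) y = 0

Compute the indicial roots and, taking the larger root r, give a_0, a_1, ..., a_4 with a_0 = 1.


Write in Frobenius form y'' + (p(x)/x) y' + (q(x)/x^2) y = 0:
  p(x) = -11/4,  q(x) = 3x^2 - 3x + 9/4.
Indicial equation: r(r-1) + (-11/4) r + (9/4) = 0 -> roots r_1 = 3, r_2 = 3/4.
Take r = r_1 = 3. Let y(x) = x^r sum_{n>=0} a_n x^n with a_0 = 1.
Substitute y = x^r sum a_n x^n and match x^{r+n}. The recurrence is
  D(n) a_n - 3 a_{n-1} + 3 a_{n-2} = 0,  where D(n) = (r+n)(r+n-1) + (-11/4)(r+n) + (9/4).
  a_n = [3 a_{n-1} - 3 a_{n-2}] / D(n).
Since the indicial polynomial factors as (r - r_1)(r - r_2), D(n) = (r_1 + n - r_1)(r_1 + n - r_2) = n(n + 9/4).
Evaluating step by step (a_0 = 1):
  n = 1: D(1) = 1(1 + 9/4) = 13/4; numerator = 3(1) = 3; a_1 = (3)/(13/4) = 12/13
  n = 2: D(2) = 2(2 + 9/4) = 17/2; numerator = 3(12/13) - 3(1) = -3/13; a_2 = (-3/13)/(17/2) = -6/221
  n = 3: D(3) = 3(3 + 9/4) = 63/4; numerator = 3(-6/221) - 3(12/13) = -630/221; a_3 = (-630/221)/(63/4) = -40/221
  n = 4: D(4) = 4(4 + 9/4) = 25; numerator = 3(-40/221) - 3(-6/221) = -6/13; a_4 = (-6/13)/(25) = -6/325

r = 3; a_0 = 1; a_1 = 12/13; a_2 = -6/221; a_3 = -40/221; a_4 = -6/325


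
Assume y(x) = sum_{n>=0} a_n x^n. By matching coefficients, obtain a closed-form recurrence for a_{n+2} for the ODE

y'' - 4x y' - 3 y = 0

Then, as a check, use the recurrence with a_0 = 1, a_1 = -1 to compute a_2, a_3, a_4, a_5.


Substitute y = sum_n a_n x^n.
y''(x) has coefficient (n+2)(n+1) a_{n+2} at x^n;
-4 x y'(x) has coefficient -4 n a_n at x^n (shift);
-3 y(x) has coefficient -3 a_n at x^n.
Matching x^n: (n+2)(n+1) a_{n+2} + (-4n - 3) a_n = 0.
Thus a_{n+2} = (4n + 3) / ((n+1)(n+2)) * a_n.

Check with a_0 = 1, a_1 = -1 (apply the recurrence for n = 0, 1, 2, 3): a_0 = 1, a_1 = -1, a_2 = 3/2, a_3 = -7/6, a_4 = 11/8, a_5 = -7/8.

a_(n+2) = (4n + 3) / ((n+1)(n+2)) * a_n; check: a_0 = 1, a_1 = -1, a_2 = 3/2, a_3 = -7/6, a_4 = 11/8, a_5 = -7/8


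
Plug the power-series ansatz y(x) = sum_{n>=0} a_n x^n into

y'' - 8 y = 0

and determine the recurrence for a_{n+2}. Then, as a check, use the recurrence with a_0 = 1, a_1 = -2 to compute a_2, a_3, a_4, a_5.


Substitute y = sum_n a_n x^n into y'' + (const) y = 0.
y''(x) = sum_{n>=0} (n+2)(n+1) a_{n+2} x^n.
The ODE becomes sum_n [(n+2)(n+1) a_{n+2} - 8 a_n] x^n = 0.
Setting each coefficient to zero gives the recurrence:
  (n+2)(n+1) a_{n+2} - 8 a_n = 0,
  a_{n+2} = 8 / ((n+1)(n+2)) a_n.

Check with a_0 = 1, a_1 = -2 (apply the recurrence for n = 0, 1, 2, 3): a_0 = 1, a_1 = -2, a_2 = 4, a_3 = -8/3, a_4 = 8/3, a_5 = -16/15.

a_{n+2} = 8/((n+1)(n+2)) * a_n; check: a_0 = 1, a_1 = -2, a_2 = 4, a_3 = -8/3, a_4 = 8/3, a_5 = -16/15


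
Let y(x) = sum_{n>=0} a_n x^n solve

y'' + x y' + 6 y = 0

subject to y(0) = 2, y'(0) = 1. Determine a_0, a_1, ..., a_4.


Ansatz: y(x) = sum_{n>=0} a_n x^n, so y'(x) = sum_{n>=1} n a_n x^(n-1) and y''(x) = sum_{n>=2} n(n-1) a_n x^(n-2).
Substitute into P(x) y'' + Q(x) y' + R(x) y = 0 with P(x) = 1, Q(x) = x, R(x) = 6, and match powers of x.
Initial conditions: a_0 = 2, a_1 = 1.
Setting the coefficient of each power of x to zero and solving order by order (substituting the coefficients already found):
  x^0: 2 a_2 + 6 a_0 = 0  ->  2 a_2 = -6 a_0 = -12  ->  a_2 = -6
  x^1: 6 a_3 + 7 a_1 = 0  ->  6 a_3 = -7 a_1 = -7  ->  a_3 = -7/6
  x^2: 12 a_4 + 8 a_2 = 0  ->  12 a_4 = -8 a_2 = 48  ->  a_4 = 4
Truncated series: y(x) = 2 + x - 6 x^2 - (7/6) x^3 + 4 x^4 + O(x^5).

a_0 = 2; a_1 = 1; a_2 = -6; a_3 = -7/6; a_4 = 4


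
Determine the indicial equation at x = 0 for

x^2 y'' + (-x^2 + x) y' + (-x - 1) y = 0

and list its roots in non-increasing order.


Divide by x^2 to reach normal form y'' + P_1(x) y' + P_2(x) y = 0 with P_1(x) = -1 + 1/x and P_2(x) = -1/x - 1/x^2.
x = 0 is a singular point because the y'-coefficient -1 + 1/x has a pole at x = 0 and the y-coefficient -1/x - 1/x^2 has a pole at x = 0.
It is a regular singular point because x P_1(x) = p(x) = 1 - x and x^2 P_2(x) = q(x) = -x - 1 are polynomials, hence analytic at x = 0.
p(0) = 1,  q(0) = -1.
Indicial equation: r(r-1) + p(0) r + q(0) = 0, i.e. r^2 + (p(0) - 1) r + q(0) = 0, i.e. r^2 - 1 = 0.
Discriminant: (0)^2 - 4(-1) = 4, so r = (0 ± 2)/2.
Solving: r_1 = 1, r_2 = -1.

indicial: r^2 - 1 = 0; roots r_1 = 1, r_2 = -1


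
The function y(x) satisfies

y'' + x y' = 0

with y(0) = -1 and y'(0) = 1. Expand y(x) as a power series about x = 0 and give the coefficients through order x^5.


Ansatz: y(x) = sum_{n>=0} a_n x^n, so y'(x) = sum_{n>=1} n a_n x^(n-1) and y''(x) = sum_{n>=2} n(n-1) a_n x^(n-2).
Substitute into P(x) y'' + Q(x) y' + R(x) y = 0 with P(x) = 1, Q(x) = x, R(x) = 0, and match powers of x.
Initial conditions: a_0 = -1, a_1 = 1.
Setting the coefficient of each power of x to zero and solving order by order (substituting the coefficients already found):
  x^0: 2 a_2 = 0  ->  a_2 = 0
  x^1: 6 a_3 + a_1 = 0  ->  6 a_3 = -a_1 = -1  ->  a_3 = -1/6
  x^2: 12 a_4 + 2 a_2 = 0  ->  12 a_4 = -2 a_2 = 0  ->  a_4 = 0
  x^3: 20 a_5 + 3 a_3 = 0  ->  20 a_5 = -3 a_3 = 1/2  ->  a_5 = 1/40
Truncated series: y(x) = -1 + x - (1/6) x^3 + (1/40) x^5 + O(x^6).

a_0 = -1; a_1 = 1; a_2 = 0; a_3 = -1/6; a_4 = 0; a_5 = 1/40


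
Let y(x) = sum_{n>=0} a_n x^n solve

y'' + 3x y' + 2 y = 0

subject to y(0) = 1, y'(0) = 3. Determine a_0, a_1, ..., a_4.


Ansatz: y(x) = sum_{n>=0} a_n x^n, so y'(x) = sum_{n>=1} n a_n x^(n-1) and y''(x) = sum_{n>=2} n(n-1) a_n x^(n-2).
Substitute into P(x) y'' + Q(x) y' + R(x) y = 0 with P(x) = 1, Q(x) = 3x, R(x) = 2, and match powers of x.
Initial conditions: a_0 = 1, a_1 = 3.
Setting the coefficient of each power of x to zero and solving order by order (substituting the coefficients already found):
  x^0: 2 a_2 + 2 a_0 = 0  ->  2 a_2 = -2 a_0 = -2  ->  a_2 = -1
  x^1: 6 a_3 + 5 a_1 = 0  ->  6 a_3 = -5 a_1 = -15  ->  a_3 = -5/2
  x^2: 12 a_4 + 8 a_2 = 0  ->  12 a_4 = -8 a_2 = 8  ->  a_4 = 2/3
Truncated series: y(x) = 1 + 3 x - x^2 - (5/2) x^3 + (2/3) x^4 + O(x^5).

a_0 = 1; a_1 = 3; a_2 = -1; a_3 = -5/2; a_4 = 2/3


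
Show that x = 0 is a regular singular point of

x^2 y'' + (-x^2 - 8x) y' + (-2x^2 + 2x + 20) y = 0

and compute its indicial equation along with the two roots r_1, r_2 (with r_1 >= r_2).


Divide by x^2 to reach normal form y'' + P_1(x) y' + P_2(x) y = 0 with P_1(x) = -1 - 8/x and P_2(x) = -2 + 2/x + 20/x^2.
x = 0 is a singular point because the y'-coefficient -1 - 8/x has a pole at x = 0 and the y-coefficient -2 + 2/x + 20/x^2 has a pole at x = 0.
It is a regular singular point because x P_1(x) = p(x) = -x - 8 and x^2 P_2(x) = q(x) = -2x^2 + 2x + 20 are polynomials, hence analytic at x = 0.
p(0) = -8,  q(0) = 20.
Indicial equation: r(r-1) + p(0) r + q(0) = 0, i.e. r^2 + (p(0) - 1) r + q(0) = 0, i.e. r^2 - 9 r + 20 = 0.
Discriminant: (-9)^2 - 4(20) = 1, so r = (9 ± 1)/2.
Solving: r_1 = 5, r_2 = 4.

indicial: r^2 - 9 r + 20 = 0; roots r_1 = 5, r_2 = 4


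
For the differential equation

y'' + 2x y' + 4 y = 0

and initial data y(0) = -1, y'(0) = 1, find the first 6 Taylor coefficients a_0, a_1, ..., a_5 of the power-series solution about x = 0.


Ansatz: y(x) = sum_{n>=0} a_n x^n, so y'(x) = sum_{n>=1} n a_n x^(n-1) and y''(x) = sum_{n>=2} n(n-1) a_n x^(n-2).
Substitute into P(x) y'' + Q(x) y' + R(x) y = 0 with P(x) = 1, Q(x) = 2x, R(x) = 4, and match powers of x.
Initial conditions: a_0 = -1, a_1 = 1.
Setting the coefficient of each power of x to zero and solving order by order (substituting the coefficients already found):
  x^0: 2 a_2 + 4 a_0 = 0  ->  2 a_2 = -4 a_0 = 4  ->  a_2 = 2
  x^1: 6 a_3 + 6 a_1 = 0  ->  6 a_3 = -6 a_1 = -6  ->  a_3 = -1
  x^2: 12 a_4 + 8 a_2 = 0  ->  12 a_4 = -8 a_2 = -16  ->  a_4 = -4/3
  x^3: 20 a_5 + 10 a_3 = 0  ->  20 a_5 = -10 a_3 = 10  ->  a_5 = 1/2
Truncated series: y(x) = -1 + x + 2 x^2 - x^3 - (4/3) x^4 + (1/2) x^5 + O(x^6).

a_0 = -1; a_1 = 1; a_2 = 2; a_3 = -1; a_4 = -4/3; a_5 = 1/2


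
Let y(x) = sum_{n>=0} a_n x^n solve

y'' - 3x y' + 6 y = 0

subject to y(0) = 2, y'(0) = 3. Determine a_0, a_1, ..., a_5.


Ansatz: y(x) = sum_{n>=0} a_n x^n, so y'(x) = sum_{n>=1} n a_n x^(n-1) and y''(x) = sum_{n>=2} n(n-1) a_n x^(n-2).
Substitute into P(x) y'' + Q(x) y' + R(x) y = 0 with P(x) = 1, Q(x) = -3x, R(x) = 6, and match powers of x.
Initial conditions: a_0 = 2, a_1 = 3.
Setting the coefficient of each power of x to zero and solving order by order (substituting the coefficients already found):
  x^0: 2 a_2 + 6 a_0 = 0  ->  2 a_2 = -6 a_0 = -12  ->  a_2 = -6
  x^1: 6 a_3 + 3 a_1 = 0  ->  6 a_3 = -3 a_1 = -9  ->  a_3 = -3/2
  x^2: 12 a_4 = 0  ->  a_4 = 0
  x^3: 20 a_5 - 3 a_3 = 0  ->  20 a_5 = 3 a_3 = -9/2  ->  a_5 = -9/40
Truncated series: y(x) = 2 + 3 x - 6 x^2 - (3/2) x^3 - (9/40) x^5 + O(x^6).

a_0 = 2; a_1 = 3; a_2 = -6; a_3 = -3/2; a_4 = 0; a_5 = -9/40


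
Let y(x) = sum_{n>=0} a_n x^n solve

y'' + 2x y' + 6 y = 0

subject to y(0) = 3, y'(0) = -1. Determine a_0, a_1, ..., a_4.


Ansatz: y(x) = sum_{n>=0} a_n x^n, so y'(x) = sum_{n>=1} n a_n x^(n-1) and y''(x) = sum_{n>=2} n(n-1) a_n x^(n-2).
Substitute into P(x) y'' + Q(x) y' + R(x) y = 0 with P(x) = 1, Q(x) = 2x, R(x) = 6, and match powers of x.
Initial conditions: a_0 = 3, a_1 = -1.
Setting the coefficient of each power of x to zero and solving order by order (substituting the coefficients already found):
  x^0: 2 a_2 + 6 a_0 = 0  ->  2 a_2 = -6 a_0 = -18  ->  a_2 = -9
  x^1: 6 a_3 + 8 a_1 = 0  ->  6 a_3 = -8 a_1 = 8  ->  a_3 = 4/3
  x^2: 12 a_4 + 10 a_2 = 0  ->  12 a_4 = -10 a_2 = 90  ->  a_4 = 15/2
Truncated series: y(x) = 3 - x - 9 x^2 + (4/3) x^3 + (15/2) x^4 + O(x^5).

a_0 = 3; a_1 = -1; a_2 = -9; a_3 = 4/3; a_4 = 15/2


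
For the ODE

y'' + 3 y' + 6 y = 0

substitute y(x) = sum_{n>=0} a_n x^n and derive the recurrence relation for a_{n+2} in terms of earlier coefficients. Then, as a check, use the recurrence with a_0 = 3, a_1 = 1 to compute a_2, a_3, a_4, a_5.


Substitute y = sum_n a_n x^n.
y''(x) has coefficient (n+2)(n+1) a_{n+2} at x^n;
3 y'(x) has coefficient 3 (n+1) a_{n+1} at x^n;
6 y(x) has coefficient 6 a_n at x^n.
Matching x^n: (n+2)(n+1) a_{n+2} + 3 (n+1) a_{n+1} + 6 a_n = 0.
Thus a_{n+2} = [-3 (n+1) a_{n+1} - 6 a_n] / ((n+1)(n+2)).

Check with a_0 = 3, a_1 = 1 (apply the recurrence for n = 0, 1, 2, 3): a_0 = 3, a_1 = 1, a_2 = -21/2, a_3 = 19/2, a_4 = -15/8, a_5 = -69/40.

a_(n+2) = [-3 (n+1) a_(n+1) - 6 a_n] / ((n+1)(n+2)); check: a_0 = 3, a_1 = 1, a_2 = -21/2, a_3 = 19/2, a_4 = -15/8, a_5 = -69/40


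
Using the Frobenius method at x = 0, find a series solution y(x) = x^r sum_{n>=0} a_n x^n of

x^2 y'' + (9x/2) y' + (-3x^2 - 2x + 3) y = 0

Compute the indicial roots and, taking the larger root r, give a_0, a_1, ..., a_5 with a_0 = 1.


Write in Frobenius form y'' + (p(x)/x) y' + (q(x)/x^2) y = 0:
  p(x) = 9/2,  q(x) = -3x^2 - 2x + 3.
Indicial equation: r(r-1) + (9/2) r + (3) = 0 -> roots r_1 = -3/2, r_2 = -2.
Take r = r_1 = -3/2. Let y(x) = x^r sum_{n>=0} a_n x^n with a_0 = 1.
Substitute y = x^r sum a_n x^n and match x^{r+n}. The recurrence is
  D(n) a_n - 2 a_{n-1} - 3 a_{n-2} = 0,  where D(n) = (r+n)(r+n-1) + (9/2)(r+n) + (3).
  a_n = [2 a_{n-1} + 3 a_{n-2}] / D(n).
Since the indicial polynomial factors as (r - r_1)(r - r_2), D(n) = (r_1 + n - r_1)(r_1 + n - r_2) = n(n + 1/2).
Evaluating step by step (a_0 = 1):
  n = 1: D(1) = 1(1 + 1/2) = 3/2; numerator = 2(1) = 2; a_1 = (2)/(3/2) = 4/3
  n = 2: D(2) = 2(2 + 1/2) = 5; numerator = 2(4/3) + 3(1) = 17/3; a_2 = (17/3)/(5) = 17/15
  n = 3: D(3) = 3(3 + 1/2) = 21/2; numerator = 2(17/15) + 3(4/3) = 94/15; a_3 = (94/15)/(21/2) = 188/315
  n = 4: D(4) = 4(4 + 1/2) = 18; numerator = 2(188/315) + 3(17/15) = 1447/315; a_4 = (1447/315)/(18) = 1447/5670
  n = 5: D(5) = 5(5 + 1/2) = 55/2; numerator = 2(1447/5670) + 3(188/315) = 6523/2835; a_5 = (6523/2835)/(55/2) = 1186/14175

r = -3/2; a_0 = 1; a_1 = 4/3; a_2 = 17/15; a_3 = 188/315; a_4 = 1447/5670; a_5 = 1186/14175


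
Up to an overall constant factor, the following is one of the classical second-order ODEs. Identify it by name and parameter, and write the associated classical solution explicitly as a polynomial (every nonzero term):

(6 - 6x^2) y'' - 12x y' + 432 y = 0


All three coefficients share the factor 6; dividing through by 6 gives  (1 - x^2) y'' - 2x y' + 72 y = 0.
This matches the Legendre equation (1 - x^2) y'' - 2x y' + n(n+1) y = 0 (note the -2x y' term) with n(n+1) = 72, so n = 8; the polynomial solution is P_8(x).
With y = sum_k a_k x^k, matching x^k gives (k+2)(k+1) a_{k+2} = [k(k+1) - n(n+1)] a_k = (k - 8)(k + 9) a_k. The right side vanishes at k = 8, so the series with the parity of 8 terminates at degree 8.
Standard normalization (P_n(1) = 1): leading coefficient (2n)!/(2^n (n!)^2) = 20922789888000/(256*1625702400) = 6435/128, so a_8 = 6435/128. Work downward with a_k = (k+1)(k+2) a_{k+2} / ((k - 8)(k + 9)):
  a_6 = (7)(8)(6435/128) / ((6 - 8)(6 + 9)) = (45045/16)/(-30) = -3003/32
  a_4 = (5)(6)(-3003/32) / ((4 - 8)(4 + 9)) = (-45045/16)/(-52) = 3465/64
  a_2 = (3)(4)(3465/64) / ((2 - 8)(2 + 9)) = (10395/16)/(-66) = -315/32
  a_0 = (1)(2)(-315/32) / ((0 - 8)(0 + 9)) = (-315/16)/(-72) = 35/128
Hence P_8(x) = 6435 x^8/128 - 3003 x^6/32 + 3465 x^4/64 - 315 x^2/32 + 35/128.

P_8(x); series = 6435 x^8/128 - 3003 x^6/32 + 3465 x^4/64 - 315 x^2/32 + 35/128


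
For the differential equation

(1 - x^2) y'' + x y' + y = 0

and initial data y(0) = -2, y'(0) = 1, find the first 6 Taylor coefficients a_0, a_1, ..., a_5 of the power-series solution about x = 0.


Ansatz: y(x) = sum_{n>=0} a_n x^n, so y'(x) = sum_{n>=1} n a_n x^(n-1) and y''(x) = sum_{n>=2} n(n-1) a_n x^(n-2).
Substitute into P(x) y'' + Q(x) y' + R(x) y = 0 with P(x) = 1 - x^2, Q(x) = x, R(x) = 1, and match powers of x.
Initial conditions: a_0 = -2, a_1 = 1.
Setting the coefficient of each power of x to zero and solving order by order (substituting the coefficients already found):
  x^0: 2 a_2 + a_0 = 0  ->  2 a_2 = -a_0 = 2  ->  a_2 = 1
  x^1: 6 a_3 + 2 a_1 = 0  ->  6 a_3 = -2 a_1 = -2  ->  a_3 = -1/3
  x^2: 12 a_4 + a_2 = 0  ->  12 a_4 = -a_2 = -1  ->  a_4 = -1/12
  x^3: 20 a_5 - 2 a_3 = 0  ->  20 a_5 = 2 a_3 = -2/3  ->  a_5 = -1/30
Truncated series: y(x) = -2 + x + x^2 - (1/3) x^3 - (1/12) x^4 - (1/30) x^5 + O(x^6).

a_0 = -2; a_1 = 1; a_2 = 1; a_3 = -1/3; a_4 = -1/12; a_5 = -1/30


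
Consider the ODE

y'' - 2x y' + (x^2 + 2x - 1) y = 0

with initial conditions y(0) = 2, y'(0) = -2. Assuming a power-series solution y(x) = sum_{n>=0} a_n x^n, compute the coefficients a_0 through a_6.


Ansatz: y(x) = sum_{n>=0} a_n x^n, so y'(x) = sum_{n>=1} n a_n x^(n-1) and y''(x) = sum_{n>=2} n(n-1) a_n x^(n-2).
Substitute into P(x) y'' + Q(x) y' + R(x) y = 0 with P(x) = 1, Q(x) = -2x, R(x) = x^2 + 2x - 1, and match powers of x.
Initial conditions: a_0 = 2, a_1 = -2.
Setting the coefficient of each power of x to zero and solving order by order (substituting the coefficients already found):
  x^0: 2 a_2 - a_0 = 0  ->  2 a_2 = a_0 = 2  ->  a_2 = 1
  x^1: 6 a_3 - 3 a_1 + 2 a_0 = 0  ->  6 a_3 = 3 a_1 - 2 a_0 = -10  ->  a_3 = -5/3
  x^2: 12 a_4 - 5 a_2 + 2 a_1 + a_0 = 0  ->  12 a_4 = 5 a_2 - 2 a_1 - a_0 = 7  ->  a_4 = 7/12
  x^3: 20 a_5 - 7 a_3 + 2 a_2 + a_1 = 0  ->  20 a_5 = 7 a_3 - 2 a_2 - a_1 = -35/3  ->  a_5 = -7/12
  x^4: 30 a_6 - 9 a_4 + 2 a_3 + a_2 = 0  ->  30 a_6 = 9 a_4 - 2 a_3 - a_2 = 91/12  ->  a_6 = 91/360
Truncated series: y(x) = 2 - 2 x + x^2 - (5/3) x^3 + (7/12) x^4 - (7/12) x^5 + (91/360) x^6 + O(x^7).

a_0 = 2; a_1 = -2; a_2 = 1; a_3 = -5/3; a_4 = 7/12; a_5 = -7/12; a_6 = 91/360


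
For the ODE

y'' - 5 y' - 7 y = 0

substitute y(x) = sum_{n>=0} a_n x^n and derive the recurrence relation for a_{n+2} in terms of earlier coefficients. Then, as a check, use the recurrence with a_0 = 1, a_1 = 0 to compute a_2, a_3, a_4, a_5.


Substitute y = sum_n a_n x^n.
y''(x) has coefficient (n+2)(n+1) a_{n+2} at x^n;
-5 y'(x) has coefficient -5 (n+1) a_{n+1} at x^n;
-7 y(x) has coefficient -7 a_n at x^n.
Matching x^n: (n+2)(n+1) a_{n+2} - 5 (n+1) a_{n+1} - 7 a_n = 0.
Thus a_{n+2} = [5 (n+1) a_{n+1} + 7 a_n] / ((n+1)(n+2)).

Check with a_0 = 1, a_1 = 0 (apply the recurrence for n = 0, 1, 2, 3): a_0 = 1, a_1 = 0, a_2 = 7/2, a_3 = 35/6, a_4 = 28/3, a_5 = 91/8.

a_(n+2) = [5 (n+1) a_(n+1) + 7 a_n] / ((n+1)(n+2)); check: a_0 = 1, a_1 = 0, a_2 = 7/2, a_3 = 35/6, a_4 = 28/3, a_5 = 91/8


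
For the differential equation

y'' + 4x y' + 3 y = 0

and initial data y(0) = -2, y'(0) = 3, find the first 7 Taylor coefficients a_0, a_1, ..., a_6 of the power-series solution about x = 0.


Ansatz: y(x) = sum_{n>=0} a_n x^n, so y'(x) = sum_{n>=1} n a_n x^(n-1) and y''(x) = sum_{n>=2} n(n-1) a_n x^(n-2).
Substitute into P(x) y'' + Q(x) y' + R(x) y = 0 with P(x) = 1, Q(x) = 4x, R(x) = 3, and match powers of x.
Initial conditions: a_0 = -2, a_1 = 3.
Setting the coefficient of each power of x to zero and solving order by order (substituting the coefficients already found):
  x^0: 2 a_2 + 3 a_0 = 0  ->  2 a_2 = -3 a_0 = 6  ->  a_2 = 3
  x^1: 6 a_3 + 7 a_1 = 0  ->  6 a_3 = -7 a_1 = -21  ->  a_3 = -7/2
  x^2: 12 a_4 + 11 a_2 = 0  ->  12 a_4 = -11 a_2 = -33  ->  a_4 = -11/4
  x^3: 20 a_5 + 15 a_3 = 0  ->  20 a_5 = -15 a_3 = 105/2  ->  a_5 = 21/8
  x^4: 30 a_6 + 19 a_4 = 0  ->  30 a_6 = -19 a_4 = 209/4  ->  a_6 = 209/120
Truncated series: y(x) = -2 + 3 x + 3 x^2 - (7/2) x^3 - (11/4) x^4 + (21/8) x^5 + (209/120) x^6 + O(x^7).

a_0 = -2; a_1 = 3; a_2 = 3; a_3 = -7/2; a_4 = -11/4; a_5 = 21/8; a_6 = 209/120


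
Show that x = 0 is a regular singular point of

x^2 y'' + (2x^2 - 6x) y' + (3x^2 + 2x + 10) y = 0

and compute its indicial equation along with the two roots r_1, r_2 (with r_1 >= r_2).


Divide by x^2 to reach normal form y'' + P_1(x) y' + P_2(x) y = 0 with P_1(x) = 2 - 6/x and P_2(x) = 3 + 2/x + 10/x^2.
x = 0 is a singular point because the y'-coefficient 2 - 6/x has a pole at x = 0 and the y-coefficient 3 + 2/x + 10/x^2 has a pole at x = 0.
It is a regular singular point because x P_1(x) = p(x) = 2x - 6 and x^2 P_2(x) = q(x) = 3x^2 + 2x + 10 are polynomials, hence analytic at x = 0.
p(0) = -6,  q(0) = 10.
Indicial equation: r(r-1) + p(0) r + q(0) = 0, i.e. r^2 + (p(0) - 1) r + q(0) = 0, i.e. r^2 - 7 r + 10 = 0.
Discriminant: (-7)^2 - 4(10) = 9, so r = (7 ± 3)/2.
Solving: r_1 = 5, r_2 = 2.

indicial: r^2 - 7 r + 10 = 0; roots r_1 = 5, r_2 = 2


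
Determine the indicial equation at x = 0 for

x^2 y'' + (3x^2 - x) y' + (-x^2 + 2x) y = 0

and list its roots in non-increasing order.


Divide by x^2 to reach normal form y'' + P_1(x) y' + P_2(x) y = 0 with P_1(x) = 3 - 1/x and P_2(x) = -1 + 2/x.
x = 0 is a singular point because the y'-coefficient 3 - 1/x has a pole at x = 0 and the y-coefficient -1 + 2/x has a pole at x = 0.
It is a regular singular point because x P_1(x) = p(x) = 3x - 1 and x^2 P_2(x) = q(x) = -x^2 + 2x are polynomials, hence analytic at x = 0.
p(0) = -1,  q(0) = 0.
Indicial equation: r(r-1) + p(0) r + q(0) = 0, i.e. r^2 + (p(0) - 1) r + q(0) = 0, i.e. r^2 - 2 r = 0.
Discriminant: (-2)^2 - 4(0) = 4, so r = (2 ± 2)/2.
Solving: r_1 = 2, r_2 = 0.

indicial: r^2 - 2 r = 0; roots r_1 = 2, r_2 = 0


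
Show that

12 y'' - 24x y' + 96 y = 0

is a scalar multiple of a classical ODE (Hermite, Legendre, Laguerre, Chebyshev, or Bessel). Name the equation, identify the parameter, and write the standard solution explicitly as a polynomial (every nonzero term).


All three coefficients share the factor 12; dividing through by 12 gives  y'' - 2x y' + 8 y = 0.
This matches the Hermite equation y'' - 2x y' + 2n y = 0 with 2n = 8, so n = 4; the polynomial solution is H_4(x).
With y = sum_k a_k x^k, matching x^k gives (k+2)(k+1) a_{k+2} = 2(k - n) a_k = 2(k - 4) a_k. The right side vanishes at k = 4, so the series with the parity of 4 terminates at degree 4.
Standard normalization: leading coefficient of H_n is 2^n, so a_4 = 2^4 = 16. Work downward with a_k = (k+1)(k+2) a_{k+2} / (2(k - n)):
  a_2 = (3)(4)(16) / (2(2 - 4)) = 192/(-4) = -48
  a_0 = (1)(2)(-48) / (2(0 - 4)) = -96/(-8) = 12
Hence H_4(x) = 16 x^4 - 48 x^2 + 12.

H_4(x); series = 16 x^4 - 48 x^2 + 12


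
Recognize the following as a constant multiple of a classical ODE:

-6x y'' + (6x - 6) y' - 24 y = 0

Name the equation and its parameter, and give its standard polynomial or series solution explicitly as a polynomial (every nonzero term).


All three coefficients share the factor -6; dividing through by -6 gives  x y'' + (1 - x) y' + 4 y = 0.
This matches the Laguerre equation x y'' + (1 - x) y' + n y = 0 with n = 4; the polynomial solution is L_4(x).
With y = sum_k a_k x^k, matching x^k gives (k+1)k a_{k+1} + (k+1) a_{k+1} - k a_k + n a_k = 0, i.e. (k+1)^2 a_{k+1} = (k - n) a_k = (k - 4) a_k. The right side vanishes at k = 4, so the series terminates at degree 4.
Standard normalization L_n(0) = 1 gives a_0 = 1. Work upward with a_{k+1} = (k - 4) a_k / (k+1)^2:
  a_1 = (0 - 4)(1) / 1^2 = -4/1 = -4
  a_2 = (1 - 4)(-4) / 2^2 = 12/4 = 3
  a_3 = (2 - 4)(3) / 3^2 = -6/9 = -2/3
  a_4 = (3 - 4)(-2/3) / 4^2 = (2/3)/16 = 1/24
Hence L_4(x) = x^4/24 - 2 x^3/3 + 3 x^2 - 4 x + 1.

L_4(x); series = x^4/24 - 2 x^3/3 + 3 x^2 - 4 x + 1


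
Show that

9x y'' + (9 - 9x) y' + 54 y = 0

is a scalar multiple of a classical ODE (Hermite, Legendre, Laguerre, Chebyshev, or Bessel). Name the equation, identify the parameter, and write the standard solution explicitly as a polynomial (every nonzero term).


All three coefficients share the factor 9; dividing through by 9 gives  x y'' + (1 - x) y' + 6 y = 0.
This matches the Laguerre equation x y'' + (1 - x) y' + n y = 0 with n = 6; the polynomial solution is L_6(x).
With y = sum_k a_k x^k, matching x^k gives (k+1)k a_{k+1} + (k+1) a_{k+1} - k a_k + n a_k = 0, i.e. (k+1)^2 a_{k+1} = (k - n) a_k = (k - 6) a_k. The right side vanishes at k = 6, so the series terminates at degree 6.
Standard normalization L_n(0) = 1 gives a_0 = 1. Work upward with a_{k+1} = (k - 6) a_k / (k+1)^2:
  a_1 = (0 - 6)(1) / 1^2 = -6/1 = -6
  a_2 = (1 - 6)(-6) / 2^2 = 30/4 = 15/2
  a_3 = (2 - 6)(15/2) / 3^2 = -30/9 = -10/3
  a_4 = (3 - 6)(-10/3) / 4^2 = 10/16 = 5/8
  a_5 = (4 - 6)(5/8) / 5^2 = (-5/4)/25 = -1/20
  a_6 = (5 - 6)(-1/20) / 6^2 = (1/20)/36 = 1/720
Hence L_6(x) = x^6/720 - x^5/20 + 5 x^4/8 - 10 x^3/3 + 15 x^2/2 - 6 x + 1.

L_6(x); series = x^6/720 - x^5/20 + 5 x^4/8 - 10 x^3/3 + 15 x^2/2 - 6 x + 1


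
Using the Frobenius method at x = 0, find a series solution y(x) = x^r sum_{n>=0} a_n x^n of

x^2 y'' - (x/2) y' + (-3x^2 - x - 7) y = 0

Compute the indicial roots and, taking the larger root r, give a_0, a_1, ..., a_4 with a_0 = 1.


Write in Frobenius form y'' + (p(x)/x) y' + (q(x)/x^2) y = 0:
  p(x) = -1/2,  q(x) = -3x^2 - x - 7.
Indicial equation: r(r-1) + (-1/2) r + (-7) = 0 -> roots r_1 = 7/2, r_2 = -2.
Take r = r_1 = 7/2. Let y(x) = x^r sum_{n>=0} a_n x^n with a_0 = 1.
Substitute y = x^r sum a_n x^n and match x^{r+n}. The recurrence is
  D(n) a_n - 1 a_{n-1} - 3 a_{n-2} = 0,  where D(n) = (r+n)(r+n-1) + (-1/2)(r+n) + (-7).
  a_n = [1 a_{n-1} + 3 a_{n-2}] / D(n).
Since the indicial polynomial factors as (r - r_1)(r - r_2), D(n) = (r_1 + n - r_1)(r_1 + n - r_2) = n(n + 11/2).
Evaluating step by step (a_0 = 1):
  n = 1: D(1) = 1(1 + 11/2) = 13/2; numerator = 1(1) = 1; a_1 = (1)/(13/2) = 2/13
  n = 2: D(2) = 2(2 + 11/2) = 15; numerator = 1(2/13) + 3(1) = 41/13; a_2 = (41/13)/(15) = 41/195
  n = 3: D(3) = 3(3 + 11/2) = 51/2; numerator = 1(41/195) + 3(2/13) = 131/195; a_3 = (131/195)/(51/2) = 262/9945
  n = 4: D(4) = 4(4 + 11/2) = 38; numerator = 1(262/9945) + 3(41/195) = 1307/1989; a_4 = (1307/1989)/(38) = 1307/75582

r = 7/2; a_0 = 1; a_1 = 2/13; a_2 = 41/195; a_3 = 262/9945; a_4 = 1307/75582


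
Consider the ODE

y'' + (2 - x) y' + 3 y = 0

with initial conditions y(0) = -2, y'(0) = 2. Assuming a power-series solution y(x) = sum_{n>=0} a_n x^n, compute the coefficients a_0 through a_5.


Ansatz: y(x) = sum_{n>=0} a_n x^n, so y'(x) = sum_{n>=1} n a_n x^(n-1) and y''(x) = sum_{n>=2} n(n-1) a_n x^(n-2).
Substitute into P(x) y'' + Q(x) y' + R(x) y = 0 with P(x) = 1, Q(x) = 2 - x, R(x) = 3, and match powers of x.
Initial conditions: a_0 = -2, a_1 = 2.
Setting the coefficient of each power of x to zero and solving order by order (substituting the coefficients already found):
  x^0: 2 a_2 + 2 a_1 + 3 a_0 = 0  ->  2 a_2 = -2 a_1 - 3 a_0 = 2  ->  a_2 = 1
  x^1: 6 a_3 + 4 a_2 + 2 a_1 = 0  ->  6 a_3 = -4 a_2 - 2 a_1 = -8  ->  a_3 = -4/3
  x^2: 12 a_4 + 6 a_3 + a_2 = 0  ->  12 a_4 = -6 a_3 - a_2 = 7  ->  a_4 = 7/12
  x^3: 20 a_5 + 8 a_4 = 0  ->  20 a_5 = -8 a_4 = -14/3  ->  a_5 = -7/30
Truncated series: y(x) = -2 + 2 x + x^2 - (4/3) x^3 + (7/12) x^4 - (7/30) x^5 + O(x^6).

a_0 = -2; a_1 = 2; a_2 = 1; a_3 = -4/3; a_4 = 7/12; a_5 = -7/30


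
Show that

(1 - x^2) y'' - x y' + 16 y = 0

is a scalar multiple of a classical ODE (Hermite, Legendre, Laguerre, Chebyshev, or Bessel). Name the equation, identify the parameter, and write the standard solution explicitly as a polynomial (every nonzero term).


The equation is already in a standard form:  (1 - x^2) y'' - x y' + 16 y = 0.
This matches the Chebyshev equation (1 - x^2) y'' - x y' + n^2 y = 0 (note the -x y' term, not -2x y') with n^2 = 16, so n = 4; the polynomial solution is T_4(x).
With y = sum_k a_k x^k, matching x^k gives (k+2)(k+1) a_{k+2} = (k^2 - n^2) a_k = (k - 4)(k + 4) a_k. The right side vanishes at k = 4, so the series with the parity of 4 terminates at degree 4.
Standard normalization: leading coefficient of T_n is 2^(n-1), so a_4 = 2^3 = 8. Work downward with a_k = (k+1)(k+2) a_{k+2} / ((k - 4)(k + 4)):
  a_2 = (3)(4)(8) / ((2 - 4)(2 + 4)) = 96/(-12) = -8
  a_0 = (1)(2)(-8) / ((0 - 4)(0 + 4)) = -16/(-16) = 1
Hence T_4(x) = 8 x^4 - 8 x^2 + 1.

T_4(x); series = 8 x^4 - 8 x^2 + 1


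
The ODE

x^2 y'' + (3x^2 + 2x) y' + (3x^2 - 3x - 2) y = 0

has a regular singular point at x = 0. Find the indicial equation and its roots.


Divide by x^2 to reach normal form y'' + P_1(x) y' + P_2(x) y = 0 with P_1(x) = 3 + 2/x and P_2(x) = 3 - 3/x - 2/x^2.
x = 0 is a singular point because the y'-coefficient 3 + 2/x has a pole at x = 0 and the y-coefficient 3 - 3/x - 2/x^2 has a pole at x = 0.
It is a regular singular point because x P_1(x) = p(x) = 3x + 2 and x^2 P_2(x) = q(x) = 3x^2 - 3x - 2 are polynomials, hence analytic at x = 0.
p(0) = 2,  q(0) = -2.
Indicial equation: r(r-1) + p(0) r + q(0) = 0, i.e. r^2 + (p(0) - 1) r + q(0) = 0, i.e. r^2 + 1 r - 2 = 0.
Discriminant: (1)^2 - 4(-2) = 9, so r = (-1 ± 3)/2.
Solving: r_1 = 1, r_2 = -2.

indicial: r^2 + 1 r - 2 = 0; roots r_1 = 1, r_2 = -2


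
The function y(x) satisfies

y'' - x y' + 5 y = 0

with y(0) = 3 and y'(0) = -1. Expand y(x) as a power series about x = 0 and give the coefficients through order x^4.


Ansatz: y(x) = sum_{n>=0} a_n x^n, so y'(x) = sum_{n>=1} n a_n x^(n-1) and y''(x) = sum_{n>=2} n(n-1) a_n x^(n-2).
Substitute into P(x) y'' + Q(x) y' + R(x) y = 0 with P(x) = 1, Q(x) = -x, R(x) = 5, and match powers of x.
Initial conditions: a_0 = 3, a_1 = -1.
Setting the coefficient of each power of x to zero and solving order by order (substituting the coefficients already found):
  x^0: 2 a_2 + 5 a_0 = 0  ->  2 a_2 = -5 a_0 = -15  ->  a_2 = -15/2
  x^1: 6 a_3 + 4 a_1 = 0  ->  6 a_3 = -4 a_1 = 4  ->  a_3 = 2/3
  x^2: 12 a_4 + 3 a_2 = 0  ->  12 a_4 = -3 a_2 = 45/2  ->  a_4 = 15/8
Truncated series: y(x) = 3 - x - (15/2) x^2 + (2/3) x^3 + (15/8) x^4 + O(x^5).

a_0 = 3; a_1 = -1; a_2 = -15/2; a_3 = 2/3; a_4 = 15/8


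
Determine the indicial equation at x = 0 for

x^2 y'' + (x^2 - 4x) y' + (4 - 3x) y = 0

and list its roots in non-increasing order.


Divide by x^2 to reach normal form y'' + P_1(x) y' + P_2(x) y = 0 with P_1(x) = 1 - 4/x and P_2(x) = -3/x + 4/x^2.
x = 0 is a singular point because the y'-coefficient 1 - 4/x has a pole at x = 0 and the y-coefficient -3/x + 4/x^2 has a pole at x = 0.
It is a regular singular point because x P_1(x) = p(x) = x - 4 and x^2 P_2(x) = q(x) = 4 - 3x are polynomials, hence analytic at x = 0.
p(0) = -4,  q(0) = 4.
Indicial equation: r(r-1) + p(0) r + q(0) = 0, i.e. r^2 + (p(0) - 1) r + q(0) = 0, i.e. r^2 - 5 r + 4 = 0.
Discriminant: (-5)^2 - 4(4) = 9, so r = (5 ± 3)/2.
Solving: r_1 = 4, r_2 = 1.

indicial: r^2 - 5 r + 4 = 0; roots r_1 = 4, r_2 = 1


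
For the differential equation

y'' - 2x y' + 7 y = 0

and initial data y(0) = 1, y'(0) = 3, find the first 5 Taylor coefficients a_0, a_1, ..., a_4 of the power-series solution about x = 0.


Ansatz: y(x) = sum_{n>=0} a_n x^n, so y'(x) = sum_{n>=1} n a_n x^(n-1) and y''(x) = sum_{n>=2} n(n-1) a_n x^(n-2).
Substitute into P(x) y'' + Q(x) y' + R(x) y = 0 with P(x) = 1, Q(x) = -2x, R(x) = 7, and match powers of x.
Initial conditions: a_0 = 1, a_1 = 3.
Setting the coefficient of each power of x to zero and solving order by order (substituting the coefficients already found):
  x^0: 2 a_2 + 7 a_0 = 0  ->  2 a_2 = -7 a_0 = -7  ->  a_2 = -7/2
  x^1: 6 a_3 + 5 a_1 = 0  ->  6 a_3 = -5 a_1 = -15  ->  a_3 = -5/2
  x^2: 12 a_4 + 3 a_2 = 0  ->  12 a_4 = -3 a_2 = 21/2  ->  a_4 = 7/8
Truncated series: y(x) = 1 + 3 x - (7/2) x^2 - (5/2) x^3 + (7/8) x^4 + O(x^5).

a_0 = 1; a_1 = 3; a_2 = -7/2; a_3 = -5/2; a_4 = 7/8


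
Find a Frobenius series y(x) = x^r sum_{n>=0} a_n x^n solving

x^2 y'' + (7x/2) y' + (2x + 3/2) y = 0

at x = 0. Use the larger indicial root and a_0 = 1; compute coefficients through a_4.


Write in Frobenius form y'' + (p(x)/x) y' + (q(x)/x^2) y = 0:
  p(x) = 7/2,  q(x) = 2x + 3/2.
Indicial equation: r(r-1) + (7/2) r + (3/2) = 0 -> roots r_1 = -1, r_2 = -3/2.
Take r = r_1 = -1. Let y(x) = x^r sum_{n>=0} a_n x^n with a_0 = 1.
Substitute y = x^r sum a_n x^n and match x^{r+n}. The recurrence is
  D(n) a_n + 2 a_{n-1} = 0,  where D(n) = (r+n)(r+n-1) + (7/2)(r+n) + (3/2).
  a_n = -2 / D(n) * a_{n-1}.
Since the indicial polynomial factors as (r - r_1)(r - r_2), D(n) = (r_1 + n - r_1)(r_1 + n - r_2) = n(n + 1/2).
Evaluating step by step (a_0 = 1):
  n = 1: D(1) = 1(1 + 1/2) = 3/2; numerator = -2(1) = -2; a_1 = (-2)/(3/2) = -4/3
  n = 2: D(2) = 2(2 + 1/2) = 5; numerator = -2(-4/3) = 8/3; a_2 = (8/3)/(5) = 8/15
  n = 3: D(3) = 3(3 + 1/2) = 21/2; numerator = -2(8/15) = -16/15; a_3 = (-16/15)/(21/2) = -32/315
  n = 4: D(4) = 4(4 + 1/2) = 18; numerator = -2(-32/315) = 64/315; a_4 = (64/315)/(18) = 32/2835

r = -1; a_0 = 1; a_1 = -4/3; a_2 = 8/15; a_3 = -32/315; a_4 = 32/2835
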